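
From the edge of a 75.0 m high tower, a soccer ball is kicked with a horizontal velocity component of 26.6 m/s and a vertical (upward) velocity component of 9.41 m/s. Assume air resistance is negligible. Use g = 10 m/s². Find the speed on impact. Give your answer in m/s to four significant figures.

The projectile lands when y = 75.0 + (9.410) t − ½·10.0·t² = 0. Positive root: t = (9.410 + √(9.410² + 2·10.0·75.0)) / 10.0 = (9.410 + 39.86) / 10.0 = 4.927 s.
Vertical velocity at impact: v_y = v_y0 − g t = 9.410 − 10.0 × 4.927 = −39.86 m/s.
Speed: |v| = √(vₓ² + v_y²) = √(26.60² + 39.86²) = 47.92 m/s.

47.92 m/s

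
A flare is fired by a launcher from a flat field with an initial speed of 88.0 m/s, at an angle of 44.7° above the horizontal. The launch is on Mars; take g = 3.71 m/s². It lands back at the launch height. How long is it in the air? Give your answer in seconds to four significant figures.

Horizontal component vₓ = 88.00 cos 44.7° = 62.55 m/s; vertical v_y0 = 88.00 sin 44.7° = 61.90 m/s.
Time of flight on level ground: T = 2 v_y0 / g = 2 × 61.90 / 3.71 = 33.37 s.

33.37 s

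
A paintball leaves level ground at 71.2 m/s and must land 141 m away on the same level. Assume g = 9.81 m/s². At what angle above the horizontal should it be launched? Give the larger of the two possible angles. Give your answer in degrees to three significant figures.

Level-ground range R = v₀² sin(2θ)/g ⇒ sin(2θ) = gR/v₀² = 9.81 × 141 / 71.2² = 0.2729.
2θ = 15.83° or 180° − 15.83° = 164.2°, so θ = 7.917° or 82.08°.
The larger angle is 82.08°.

82.1°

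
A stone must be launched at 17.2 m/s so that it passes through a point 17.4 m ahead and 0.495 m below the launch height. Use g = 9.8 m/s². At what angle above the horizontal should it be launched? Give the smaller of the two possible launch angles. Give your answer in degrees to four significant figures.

15.79°

Trajectory: y = x tanθ − g x² (1 + tan²θ)/(2v₀²). With x = 17.4, y = −0.495, v₀ = 17.2, g = 9.80:
5.015 tan²θ − 17.4 tanθ + (4.520) = 0.
tanθ = [17.4 ± √(17.4² − 4 × 5.015 × (4.520))] / (2 × 5.015) = (17.4 ± 14.56) / 10.03, giving tanθ = 0.2828 or 3.187.
θ = 15.79° or 72.58°; the smaller is 15.79°.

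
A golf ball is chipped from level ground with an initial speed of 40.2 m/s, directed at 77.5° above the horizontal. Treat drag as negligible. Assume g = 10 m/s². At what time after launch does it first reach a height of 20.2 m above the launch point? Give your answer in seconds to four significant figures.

0.5538 s

Components: vₓ = 40.20 cos 77.5° = 8.701 m/s, v_y0 = 40.20 sin 77.5° = 39.25 m/s.
Require v_y0 t − ½ g t² = 20.2, i.e. 5.000 t² − 39.25 t + 20.2 = 0.
t = [39.25 ± √(39.25² − 2·10.0·20.2)] / 10.0 = (39.25 ± 33.71) / 10.0, so t = 0.5538 s or t = 7.296 s.
The first (ascending) time is 0.5538 s.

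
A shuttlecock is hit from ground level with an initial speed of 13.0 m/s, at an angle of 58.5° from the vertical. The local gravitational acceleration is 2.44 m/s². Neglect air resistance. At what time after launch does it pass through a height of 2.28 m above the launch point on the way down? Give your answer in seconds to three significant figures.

vₓ = 13.00 sin 58.5° = 11.08 m/s; v_y0 = 13.00 cos 58.5° = 6.792 m/s.
Height y(t) = 6.792 t − 1.220 t² = 2.28 gives 1.220 t² − 6.792 t + 2.28 = 0.
Quadratic formula: t = (6.792 ± √35.011) / 2.44 = (6.792 ± 5.917) / 2.44 → t = 0.3588 s or 5.209 s.
The descending-branch root is 5.209 s.

5.21 s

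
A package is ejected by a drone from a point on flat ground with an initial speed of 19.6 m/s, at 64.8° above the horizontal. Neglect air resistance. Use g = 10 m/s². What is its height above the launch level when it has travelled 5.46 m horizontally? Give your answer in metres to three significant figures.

Resolve: vₓ = 19.60 cos 64.8° = 8.345 m/s and v_y0 = 19.60 sin 64.8° = 17.73 m/s.
At x = 5.46 m, t = x/vₓ = 5.46/8.345 = 0.6543 s.
Height: y = v_y0 t − ½ g t² = 17.73 × 0.6543 − 5.000 × 0.6543² = 11.60 − 2.140 = 9.463 m.

9.46 m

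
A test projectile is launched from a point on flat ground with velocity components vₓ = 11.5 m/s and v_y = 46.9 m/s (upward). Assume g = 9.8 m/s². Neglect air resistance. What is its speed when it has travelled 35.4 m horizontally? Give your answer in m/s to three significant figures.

Time to reach x = 35.4 m: t = x/vₓ = 35.4/11.50 = 3.078 s.
Vertical velocity there: v_y = v_y0 − g t = 46.90 − 9.80 × 3.078 = 16.73 m/s.
Speed: √(vₓ² + v_y²) = √(11.50² + 16.73²) = 20.30 m/s.

20.3 m/s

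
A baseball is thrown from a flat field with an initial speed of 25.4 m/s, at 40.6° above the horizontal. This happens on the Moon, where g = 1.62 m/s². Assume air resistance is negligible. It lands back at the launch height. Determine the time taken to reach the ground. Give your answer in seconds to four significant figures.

20.41 s

Horizontal component vₓ = 25.40 cos 40.6° = 19.29 m/s; vertical v_y0 = 25.40 sin 40.6° = 16.53 m/s.
Time of flight on level ground: T = 2 v_y0 / g = 2 × 16.53 / 1.62 = 20.41 s.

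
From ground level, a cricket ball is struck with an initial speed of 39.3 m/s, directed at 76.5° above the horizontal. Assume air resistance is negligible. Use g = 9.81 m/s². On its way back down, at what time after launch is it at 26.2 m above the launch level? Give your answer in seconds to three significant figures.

7.03 s

Components: vₓ = 39.30 cos 76.5° = 9.174 m/s, v_y0 = 39.30 sin 76.5° = 38.21 m/s.
Height y(t) = 38.21 t − 4.905 t² = 26.2 gives 4.905 t² − 38.21 t + 26.2 = 0.
Quadratic formula: t = (38.21 ± √946.28) / 9.81 = (38.21 ± 30.76) / 9.81 → t = 0.7597 s or 7.031 s.
The descending-branch root is 7.031 s.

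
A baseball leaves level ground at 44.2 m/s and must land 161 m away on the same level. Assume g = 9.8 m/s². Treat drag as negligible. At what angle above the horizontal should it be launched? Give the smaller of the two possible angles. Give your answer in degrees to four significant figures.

R = v₀² sin 2θ / g gives sin 2θ = gR/v₀² = 9.80·161/44.2² = 0.8076.
2θ = 53.86° or 180° − 53.86° = 126.1°, so θ = 26.93° or 63.07°.
The smaller angle is 26.93°.

26.93°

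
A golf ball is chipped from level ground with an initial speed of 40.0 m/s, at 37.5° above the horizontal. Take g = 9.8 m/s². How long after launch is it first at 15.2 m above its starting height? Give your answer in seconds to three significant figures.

0.732 s

vₓ = 40.00 cos 37.5° = 31.73 m/s; v_y0 = 40.00 sin 37.5° = 24.35 m/s.
Require v_y0 t − ½ g t² = 15.2, i.e. 4.900 t² − 24.35 t + 15.2 = 0.
Quadratic formula: t = (24.35 ± √295.02) / 9.80 = (24.35 ± 17.18) / 9.80 → t = 0.7321 s or 4.237 s.
The first (ascending) time is 0.7321 s.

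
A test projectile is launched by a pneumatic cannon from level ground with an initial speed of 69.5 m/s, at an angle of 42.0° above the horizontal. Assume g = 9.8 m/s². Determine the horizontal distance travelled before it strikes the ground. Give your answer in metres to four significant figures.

Resolve: vₓ = 69.50 cos 42.0° = 51.65 m/s and v_y0 = 69.50 sin 42.0° = 46.50 m/s.
Flight time T = 2 v_y0 / g = 9.491 s.
Range: R = vₓ T = 51.65 × 9.491 = 490.2 m.

490.2 m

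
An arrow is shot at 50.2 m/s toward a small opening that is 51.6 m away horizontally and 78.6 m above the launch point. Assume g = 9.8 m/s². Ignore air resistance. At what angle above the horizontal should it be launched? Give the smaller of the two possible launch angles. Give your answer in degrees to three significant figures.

63.9°

Trajectory: y = x tanθ − g x² (1 + tan²θ)/(2v₀²). With x = 51.6, y = 78.6, v₀ = 50.2, g = 9.80:
5.177 tan²θ − 51.6 tanθ + (83.78) = 0.
tanθ = [51.6 ± √(51.6² − 4 × 5.177 × (83.78))] / (2 × 5.177) = (51.6 ± 30.46) / 10.35, giving tanθ = 2.042 or 7.925.
θ = 63.91° or 82.81°; the smaller is 63.91°.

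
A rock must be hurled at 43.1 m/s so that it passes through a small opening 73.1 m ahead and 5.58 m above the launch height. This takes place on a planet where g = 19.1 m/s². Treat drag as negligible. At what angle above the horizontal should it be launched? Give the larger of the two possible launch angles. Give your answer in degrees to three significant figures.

Trajectory: y = x tanθ − g x² (1 + tan²θ)/(2v₀²). With x = 73.1, y = 5.58, v₀ = 43.1, g = 19.1:
27.47 tan²θ − 73.1 tanθ + (33.05) = 0.
tanθ = [73.1 ± √(73.1² − 4 × 27.47 × (33.05))] / (2 × 27.47) = (73.1 ± 41.37) / 54.94, giving tanθ = 0.5775 or 2.083.
θ = 30.00° or 64.36°; the larger is 64.36°.

64.4°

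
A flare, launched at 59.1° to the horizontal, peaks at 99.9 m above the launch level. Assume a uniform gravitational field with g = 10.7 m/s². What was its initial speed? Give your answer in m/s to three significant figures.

At the peak v_y = 0, so v_y0 = √(2gH) = √(2 × 10.7 × 99.9) = 46.24 m/s.
v_y0 = v₀ sin θ ⇒ v₀ = 46.24 / sin 59.1° = 53.89 m/s.

53.9 m/s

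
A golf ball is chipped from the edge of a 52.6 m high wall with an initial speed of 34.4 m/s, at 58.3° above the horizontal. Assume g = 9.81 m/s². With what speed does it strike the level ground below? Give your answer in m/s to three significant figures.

Resolve: vₓ = 34.40 cos 58.3° = 18.08 m/s and v_y0 = 34.40 sin 58.3° = 29.27 m/s.
The projectile lands when y = 52.6 + (29.27) t − ½·9.81·t² = 0. Positive root: t = (29.27 + √(29.27² + 2·9.81·52.6)) / 9.81 = (29.27 + 43.46) / 9.81 = 7.413 s.
Vertical velocity at impact: v_y = v_y0 − g t = 29.27 − 9.81 × 7.413 = −43.46 m/s.
Speed: |v| = √(vₓ² + v_y²) = √(18.08² + 43.46²) = 47.07 m/s.

47.1 m/s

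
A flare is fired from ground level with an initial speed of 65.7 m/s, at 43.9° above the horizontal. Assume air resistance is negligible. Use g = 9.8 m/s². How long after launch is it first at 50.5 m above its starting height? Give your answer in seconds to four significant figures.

1.287 s

Components: vₓ = 65.70 cos 43.9° = 47.34 m/s, v_y0 = 65.70 sin 43.9° = 45.56 m/s.
Height y(t) = 45.56 t − 4.900 t² = 50.5 gives 4.900 t² − 45.56 t + 50.5 = 0.
Quadratic formula: t = (45.56 ± √1085.6) / 9.80 = (45.56 ± 32.95) / 9.80 → t = 1.287 s or 8.011 s.
The first (ascending) time is 1.287 s.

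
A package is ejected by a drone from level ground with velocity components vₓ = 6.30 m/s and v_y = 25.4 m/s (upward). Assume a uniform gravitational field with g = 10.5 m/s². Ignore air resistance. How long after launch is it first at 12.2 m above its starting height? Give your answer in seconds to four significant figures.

Require v_y0 t − ½ g t² = 12.2, i.e. 5.250 t² − 25.40 t + 12.2 = 0.
Quadratic formula: t = (25.40 ± √388.96) / 10.5 = (25.40 ± 19.72) / 10.5 → t = 0.5408 s or 4.297 s.
The first (ascending) time is 0.5408 s.

0.5408 s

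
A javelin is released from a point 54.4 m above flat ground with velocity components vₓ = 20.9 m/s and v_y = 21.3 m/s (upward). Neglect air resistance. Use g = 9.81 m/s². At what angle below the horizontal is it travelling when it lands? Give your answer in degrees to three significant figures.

61.8°

Vertical motion (up positive, ground at y = 0): 4.905 t² − (21.30) t − 54.4 = 0, so t = (21.30 + √(21.30² + 2·9.81·54.4)) / 9.81 = (21.30 + 39.00) / 9.81 = 6.147 s.
At impact: v_y = v_y0 − g t = −39.00 m/s; vₓ = 20.90 m/s.
Angle below horizontal: arctan(|v_y|/vₓ) = arctan(39.00/20.90) = 61.81°.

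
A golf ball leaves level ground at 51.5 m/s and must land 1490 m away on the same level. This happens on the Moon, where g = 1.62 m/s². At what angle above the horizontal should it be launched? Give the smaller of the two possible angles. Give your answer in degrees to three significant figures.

From R = (v₀²/g) sin 2θ: sin 2θ = 1.62 × 1490 / 2652.2 = 0.9101.
2θ = 65.52° or 180° − 65.52° = 114.5°, so θ = 32.76° or 57.24°.
The smaller angle is 32.76°.

32.8°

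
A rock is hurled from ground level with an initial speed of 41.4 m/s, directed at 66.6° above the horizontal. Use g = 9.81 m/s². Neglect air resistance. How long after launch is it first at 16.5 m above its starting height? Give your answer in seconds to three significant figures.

vₓ = 41.40 cos 66.6° = 16.44 m/s; v_y0 = 41.40 sin 66.6° = 38.00 m/s.
Require v_y0 t − ½ g t² = 16.5, i.e. 4.905 t² − 38.00 t + 16.5 = 0.
Quadratic formula: t = (38.00 ± √1119.9) / 9.81 = (38.00 ± 33.46) / 9.81 → t = 0.4618 s or 7.284 s.
The first (ascending) time is 0.4618 s.

0.462 s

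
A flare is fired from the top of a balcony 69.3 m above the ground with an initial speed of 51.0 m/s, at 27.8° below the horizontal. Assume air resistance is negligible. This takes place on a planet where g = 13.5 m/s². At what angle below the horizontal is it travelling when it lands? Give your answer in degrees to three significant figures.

47.6°

vₓ = 51.00 cos 27.8° = 45.11 m/s; v_y0 = −23.79 m/s (downward).
The projectile lands when y = 69.3 + (−23.79) t − ½·13.5·t² = 0. Positive root: t = (−23.79 + √(23.79² + 2·13.5·69.3)) / 13.5 = (−23.79 + 49.36) / 13.5 = 1.895 s.
At impact: v_y = v_y0 − g t = −49.36 m/s; vₓ = 45.11 m/s.
Angle below horizontal: arctan(|v_y|/vₓ) = arctan(49.36/45.11) = 47.58°.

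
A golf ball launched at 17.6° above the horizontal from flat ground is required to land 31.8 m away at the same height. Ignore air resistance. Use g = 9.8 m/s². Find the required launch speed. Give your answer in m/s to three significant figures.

23.3 m/s

Level-ground range: R = v₀² sin(2θ)/g, so v₀ = √(gR / sin 2θ).
v₀ = √(9.80 × 31.8 / sin 35.20°) = √(311.6 / 0.5764) = √540.64 = 23.25 m/s.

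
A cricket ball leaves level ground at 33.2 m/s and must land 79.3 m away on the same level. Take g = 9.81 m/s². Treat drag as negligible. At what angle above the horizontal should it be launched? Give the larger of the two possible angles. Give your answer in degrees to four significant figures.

67.55°

R = v₀² sin 2θ / g gives sin 2θ = gR/v₀² = 9.81·79.3/33.2² = 0.7058.
2θ = 44.89° or 180° − 44.89° = 135.1°, so θ = 22.45° or 67.55°.
The larger angle is 67.55°.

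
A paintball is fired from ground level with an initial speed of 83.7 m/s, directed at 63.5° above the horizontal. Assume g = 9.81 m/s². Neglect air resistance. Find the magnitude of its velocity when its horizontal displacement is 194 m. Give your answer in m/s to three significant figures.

Resolve: vₓ = 83.70 cos 63.5° = 37.35 m/s and v_y0 = 83.70 sin 63.5° = 74.91 m/s.
x = vₓ t ⇒ t = 194/37.35 = 5.195 s.
Vertical velocity there: v_y = v_y0 − g t = 74.91 − 9.81 × 5.195 = 23.95 m/s.
Speed: √(vₓ² + v_y²) = √(37.35² + 23.95²) = 44.37 m/s.

44.4 m/s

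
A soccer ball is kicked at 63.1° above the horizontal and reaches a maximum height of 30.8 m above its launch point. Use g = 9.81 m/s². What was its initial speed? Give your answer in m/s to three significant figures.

27.6 m/s

At the peak v_y = 0, so v_y0 = √(2gH) = √(2 × 9.81 × 30.8) = 24.58 m/s.
v_y0 = v₀ sin θ ⇒ v₀ = 24.58 / sin 63.1° = 27.57 m/s.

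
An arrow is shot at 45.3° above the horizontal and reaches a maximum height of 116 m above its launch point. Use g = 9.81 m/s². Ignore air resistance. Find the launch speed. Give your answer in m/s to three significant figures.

67.1 m/s

At the peak v_y = 0, so v_y0 = √(2gH) = √(2 × 9.81 × 116) = 47.71 m/s.
v_y0 = v₀ sin θ ⇒ v₀ = 47.71 / sin 45.3° = 67.12 m/s.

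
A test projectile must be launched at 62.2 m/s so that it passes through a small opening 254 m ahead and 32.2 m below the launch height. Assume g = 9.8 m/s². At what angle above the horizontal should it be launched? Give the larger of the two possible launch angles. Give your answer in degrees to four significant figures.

70.97°

Trajectory: y = x tanθ − g x² (1 + tan²θ)/(2v₀²). With x = 254, y = −32.2, v₀ = 62.2, g = 9.80:
81.71 tan²θ − 254 tanθ + (49.51) = 0.
tanθ = [254 ± √(254² − 4 × 81.71 × (49.51))] / (2 × 81.71) = (254 ± 219.8) / 163.4, giving tanθ = 0.2090 or 2.900.
θ = 11.80° or 70.97°; the larger is 70.97°.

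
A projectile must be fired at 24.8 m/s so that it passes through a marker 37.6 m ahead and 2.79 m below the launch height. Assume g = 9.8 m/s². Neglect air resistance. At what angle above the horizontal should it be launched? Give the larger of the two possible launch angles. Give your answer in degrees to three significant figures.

72.1°

Trajectory: y = x tanθ − g x² (1 + tan²θ)/(2v₀²). With x = 37.6, y = −2.79, v₀ = 24.8, g = 9.80:
11.26 tan²θ − 37.6 tanθ + (8.473) = 0.
tanθ = [37.6 ± √(37.6² − 4 × 11.26 × (8.473))] / (2 × 11.26) = (37.6 ± 32.12) / 22.53, giving tanθ = 0.2431 or 3.095.
θ = 13.66° or 72.10°; the larger is 72.10°.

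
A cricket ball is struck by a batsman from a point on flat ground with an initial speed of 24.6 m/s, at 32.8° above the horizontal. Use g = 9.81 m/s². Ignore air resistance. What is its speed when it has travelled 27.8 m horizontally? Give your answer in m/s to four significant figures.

20.68 m/s

Components: vₓ = 24.60 cos 32.8° = 20.68 m/s, v_y0 = 24.60 sin 32.8° = 13.33 m/s.
Time to reach x = 27.8 m: t = x/vₓ = 27.8/20.68 = 1.344 s.
Vertical velocity there: v_y = v_y0 − g t = 13.33 − 9.81 × 1.344 = 0.1372 m/s.
Speed: √(vₓ² + v_y²) = √(20.68² + 0.1372²) = 20.68 m/s.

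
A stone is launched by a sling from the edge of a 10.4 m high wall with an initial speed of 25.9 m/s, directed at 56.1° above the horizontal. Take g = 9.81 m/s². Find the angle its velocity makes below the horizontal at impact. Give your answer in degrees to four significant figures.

60.77°

vₓ = 25.90 cos 56.1° = 14.45 m/s; v_y0 = 25.90 sin 56.1° = 21.50 m/s.
With up positive and y = 0 at the ground: y(t) = 10.4 + (21.50) t − 4.905 t². Setting y = 0 and taking the positive root: t = [21.50 + √(21.50² + 2·9.81·10.4)] / 9.81 = (21.50 + 25.81) / 9.81 = 4.822 s.
At impact: v_y = v_y0 − g t = −25.81 m/s; vₓ = 14.45 m/s.
Angle below horizontal: arctan(|v_y|/vₓ) = arctan(25.81/14.45) = 60.77°.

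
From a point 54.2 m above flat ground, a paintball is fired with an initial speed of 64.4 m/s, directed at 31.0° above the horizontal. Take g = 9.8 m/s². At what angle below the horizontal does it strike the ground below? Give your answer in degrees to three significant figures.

vₓ = 64.40 cos 31.0° = 55.20 m/s; v_y0 = 64.40 sin 31.0° = 33.17 m/s.
The projectile lands when y = 54.2 + (33.17) t − ½·9.80·t² = 0. Positive root: t = (33.17 + √(33.17² + 2·9.80·54.2)) / 9.80 = (33.17 + 46.50) / 9.80 = 8.130 s.
At impact: v_y = v_y0 − g t = −46.50 m/s; vₓ = 55.20 m/s.
Angle below horizontal: arctan(|v_y|/vₓ) = arctan(46.50/55.20) = 40.11°.

40.1°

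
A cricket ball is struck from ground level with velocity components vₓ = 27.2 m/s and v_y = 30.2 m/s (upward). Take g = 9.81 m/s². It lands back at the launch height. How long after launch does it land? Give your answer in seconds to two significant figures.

It returns to y = 0 when t = 2 v_y0 / g = 2(30.20)/9.81 = 6.157 s.

6.2 s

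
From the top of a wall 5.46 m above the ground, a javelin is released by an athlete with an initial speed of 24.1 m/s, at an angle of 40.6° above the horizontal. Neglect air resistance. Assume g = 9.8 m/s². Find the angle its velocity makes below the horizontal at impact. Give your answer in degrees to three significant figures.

Horizontal component vₓ = 24.10 cos 40.6° = 18.30 m/s; vertical v_y0 = 24.10 sin 40.6° = 15.68 m/s.
The projectile lands when y = 5.46 + (15.68) t − ½·9.80·t² = 0. Positive root: t = (15.68 + √(15.68² + 2·9.80·5.46)) / 9.80 = (15.68 + 18.79) / 9.80 = 3.518 s.
At impact: v_y = v_y0 − g t = −18.79 m/s; vₓ = 18.30 m/s.
Angle below horizontal: arctan(|v_y|/vₓ) = arctan(18.79/18.30) = 45.76°.

45.8°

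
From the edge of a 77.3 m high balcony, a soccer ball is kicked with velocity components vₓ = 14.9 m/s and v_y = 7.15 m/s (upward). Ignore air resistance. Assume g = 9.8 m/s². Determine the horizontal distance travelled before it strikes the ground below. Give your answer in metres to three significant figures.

71.0 m

The projectile lands when y = 77.3 + (7.150) t − ½·9.80·t² = 0. Positive root: t = (7.150 + √(7.150² + 2·9.80·77.3)) / 9.80 = (7.150 + 39.58) / 9.80 = 4.768 s.
Horizontal distance: R = vₓ t = 14.90 × 4.768 = 71.04 m.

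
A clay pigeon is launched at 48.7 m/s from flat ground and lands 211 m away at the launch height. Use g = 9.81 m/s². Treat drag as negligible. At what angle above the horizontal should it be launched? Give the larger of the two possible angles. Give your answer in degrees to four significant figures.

From R = (v₀²/g) sin 2θ: sin 2θ = 9.81 × 211 / 2371.7 = 0.8728.
2θ = 60.78° or 180° − 60.78° = 119.2°, so θ = 30.39° or 59.61°.
The larger angle is 59.61°.

59.61°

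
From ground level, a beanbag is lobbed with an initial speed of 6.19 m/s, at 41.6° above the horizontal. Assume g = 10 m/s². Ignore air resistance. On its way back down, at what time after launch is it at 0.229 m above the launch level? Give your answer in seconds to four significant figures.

Components: vₓ = 6.190 cos 41.6° = 4.629 m/s, v_y0 = 6.190 sin 41.6° = 4.110 m/s.
Height y(t) = 4.110 t − 5.000 t² = 0.229 gives 5.000 t² − 4.110 t + 0.229 = 0.
t = [4.110 ± √(4.110² − 2·10.0·0.229)] / 10.0 = (4.110 ± 3.509) / 10.0, so t = 0.06012 s or t = 0.7618 s.
The descending-branch root is 0.7618 s.

0.7618 s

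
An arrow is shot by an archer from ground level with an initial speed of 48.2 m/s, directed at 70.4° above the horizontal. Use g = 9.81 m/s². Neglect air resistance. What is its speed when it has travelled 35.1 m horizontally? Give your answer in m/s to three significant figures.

Resolve: vₓ = 48.20 cos 70.4° = 16.17 m/s and v_y0 = 48.20 sin 70.4° = 45.41 m/s.
Time to reach x = 35.1 m: t = x/vₓ = 35.1/16.17 = 2.171 s.
Vertical velocity there: v_y = v_y0 − g t = 45.41 − 9.81 × 2.171 = 24.11 m/s.
Speed: √(vₓ² + v_y²) = √(16.17² + 24.11²) = 29.03 m/s.

29.0 m/s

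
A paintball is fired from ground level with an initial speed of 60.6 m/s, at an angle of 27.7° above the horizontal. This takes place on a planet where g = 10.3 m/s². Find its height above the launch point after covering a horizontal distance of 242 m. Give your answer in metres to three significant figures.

22.3 m

Horizontal component vₓ = 60.60 cos 27.7° = 53.65 m/s; vertical v_y0 = 60.60 sin 27.7° = 28.17 m/s.
At x = 242 m, t = x/vₓ = 242/53.65 = 4.510 s.
Height: y = v_y0 t − ½ g t² = 28.17 × 4.510 − 5.150 × 4.510² = 127.1 − 104.8 = 22.29 m.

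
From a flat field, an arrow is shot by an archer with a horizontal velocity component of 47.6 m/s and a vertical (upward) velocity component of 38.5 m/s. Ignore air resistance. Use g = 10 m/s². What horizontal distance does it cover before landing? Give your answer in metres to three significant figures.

367 m

Time aloft: T = 2 v_y0 / g = 2 × 38.50 / 10.0 = 7.700 s.
Horizontal distance R = vₓ T = 47.60 × 7.700 = 366.5 m.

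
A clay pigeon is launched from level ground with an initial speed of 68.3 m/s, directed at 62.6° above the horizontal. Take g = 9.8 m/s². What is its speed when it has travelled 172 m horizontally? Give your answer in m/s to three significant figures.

vₓ = 68.30 cos 62.6° = 31.43 m/s; v_y0 = 68.30 sin 62.6° = 60.64 m/s.
Time to reach x = 172 m: t = x/vₓ = 172/31.43 = 5.472 s.
Vertical velocity there: v_y = v_y0 − g t = 60.64 − 9.80 × 5.472 = 7.010 m/s.
Speed: √(vₓ² + v_y²) = √(31.43² + 7.010²) = 32.20 m/s.

32.2 m/s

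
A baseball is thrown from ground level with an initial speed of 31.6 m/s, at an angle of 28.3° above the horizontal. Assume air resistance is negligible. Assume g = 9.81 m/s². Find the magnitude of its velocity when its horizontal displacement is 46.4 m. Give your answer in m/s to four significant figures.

Resolve: vₓ = 31.60 cos 28.3° = 27.82 m/s and v_y0 = 31.60 sin 28.3° = 14.98 m/s.
x = vₓ t ⇒ t = 46.4/27.82 = 1.668 s.
Vertical velocity there: v_y = v_y0 − g t = 14.98 − 9.81 × 1.668 = −1.379 m/s.
Speed: √(vₓ² + v_y²) = √(27.82² + 1.379²) = 27.86 m/s.

27.86 m/s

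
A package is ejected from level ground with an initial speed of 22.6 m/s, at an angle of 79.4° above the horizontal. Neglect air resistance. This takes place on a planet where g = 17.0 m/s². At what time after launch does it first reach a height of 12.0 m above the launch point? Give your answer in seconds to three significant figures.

0.763 s

Resolve: vₓ = 22.60 cos 79.4° = 4.157 m/s and v_y0 = 22.60 sin 79.4° = 22.21 m/s.
Set y = v_y0 t − ½ g t² = 12.0: 8.500 t² − 22.21 t + 12.0 = 0.
t = [22.21 ± √(22.21² − 2·17.0·12.0)] / 17.0 = (22.21 ± 9.245) / 17.0, so t = 0.7629 s or t = 1.851 s.
The first (ascending) time is 0.7629 s.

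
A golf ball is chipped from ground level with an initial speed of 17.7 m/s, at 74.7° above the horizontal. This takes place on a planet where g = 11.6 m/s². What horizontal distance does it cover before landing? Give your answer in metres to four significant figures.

13.75 m

Horizontal component vₓ = 17.70 cos 74.7° = 4.671 m/s; vertical v_y0 = 17.70 sin 74.7° = 17.07 m/s.
Time aloft: T = 2 v_y0 / g = 2 × 17.07 / 11.6 = 2.944 s.
Range: R = vₓ T = 4.671 × 2.944 = 13.75 m.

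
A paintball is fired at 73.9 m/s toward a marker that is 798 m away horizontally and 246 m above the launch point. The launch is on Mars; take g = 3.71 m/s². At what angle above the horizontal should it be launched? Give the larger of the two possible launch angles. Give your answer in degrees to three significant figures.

Trajectory: y = x tanθ − g x² (1 + tan²θ)/(2v₀²). With x = 798, y = 246, v₀ = 73.9, g = 3.71:
216.3 tan²θ − 798 tanθ + (462.3) = 0.
tanθ = [798 ± √(798² − 4 × 216.3 × (462.3))] / (2 × 216.3) = (798 ± 486.6) / 432.6, giving tanθ = 0.7197 or 2.970.
θ = 35.74° or 71.39°; the larger is 71.39°.

71.4°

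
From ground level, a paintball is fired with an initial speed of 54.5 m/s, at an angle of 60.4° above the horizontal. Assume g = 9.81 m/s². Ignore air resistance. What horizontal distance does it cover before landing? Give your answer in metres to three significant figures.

260 m

Resolve: vₓ = 54.50 cos 60.4° = 26.92 m/s and v_y0 = 54.50 sin 60.4° = 47.39 m/s.
Time aloft: T = 2 v_y0 / g = 2 × 47.39 / 9.81 = 9.661 s.
Horizontal distance R = vₓ T = 26.92 × 9.661 = 260.1 m.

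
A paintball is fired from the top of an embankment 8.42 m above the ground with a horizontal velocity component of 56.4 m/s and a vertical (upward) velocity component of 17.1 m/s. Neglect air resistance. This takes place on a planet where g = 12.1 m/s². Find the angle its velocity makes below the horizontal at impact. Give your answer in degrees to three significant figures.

With up positive and y = 0 at the ground: y(t) = 8.42 + (17.10) t − 6.050 t². Setting y = 0 and taking the positive root: t = [17.10 + √(17.10² + 2·12.1·8.42)] / 12.1 = (17.10 + 22.27) / 12.1 = 3.254 s.
At impact: v_y = v_y0 − g t = −22.27 m/s; vₓ = 56.40 m/s.
Angle below horizontal: arctan(|v_y|/vₓ) = arctan(22.27/56.40) = 21.55°.

21.6°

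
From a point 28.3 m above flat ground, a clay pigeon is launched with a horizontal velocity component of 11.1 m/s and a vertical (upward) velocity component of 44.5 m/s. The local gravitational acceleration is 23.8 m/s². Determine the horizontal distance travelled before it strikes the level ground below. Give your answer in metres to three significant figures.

The projectile lands when y = 28.3 + (44.50) t − ½·23.8·t² = 0. Positive root: t = (44.50 + √(44.50² + 2·23.8·28.3)) / 23.8 = (44.50 + 57.68) / 23.8 = 4.293 s.
Horizontal distance: R = vₓ t = 11.10 × 4.293 = 47.66 m.

47.7 m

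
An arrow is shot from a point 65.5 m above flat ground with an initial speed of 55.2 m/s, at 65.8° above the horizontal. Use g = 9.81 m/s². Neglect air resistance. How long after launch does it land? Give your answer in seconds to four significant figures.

11.43 s

Horizontal component vₓ = 55.20 cos 65.8° = 22.63 m/s; vertical v_y0 = 55.20 sin 65.8° = 50.35 m/s.
The projectile lands when y = 65.5 + (50.35) t − ½·9.81·t² = 0. Positive root: t = (50.35 + √(50.35² + 2·9.81·65.5)) / 9.81 = (50.35 + 61.81) / 9.81 = 11.43 s.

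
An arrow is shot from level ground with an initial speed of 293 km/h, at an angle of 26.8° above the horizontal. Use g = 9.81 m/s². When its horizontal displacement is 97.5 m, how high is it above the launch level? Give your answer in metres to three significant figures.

40.4 m

Convert: 293 km/h = 293/3.6 = 81.39 m/s.
Horizontal component vₓ = 81.39 cos 26.8° = 72.65 m/s; vertical v_y0 = 81.39 sin 26.8° = 36.70 m/s.
x = vₓ t ⇒ t = 97.5/72.65 = 1.342 s.
Height: y = v_y0 t − ½ g t² = 36.70 × 1.342 − 4.905 × 1.342² = 49.25 − 8.835 = 40.42 m.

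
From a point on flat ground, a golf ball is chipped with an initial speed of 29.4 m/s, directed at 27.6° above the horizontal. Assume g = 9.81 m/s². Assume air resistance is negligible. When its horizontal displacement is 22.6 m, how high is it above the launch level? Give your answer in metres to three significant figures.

Resolve: vₓ = 29.40 cos 27.6° = 26.05 m/s and v_y0 = 29.40 sin 27.6° = 13.62 m/s.
At x = 22.6 m, t = x/vₓ = 22.6/26.05 = 0.8674 s.
Height: y = v_y0 t − ½ g t² = 13.62 × 0.8674 − 4.905 × 0.8674² = 11.81 − 3.691 = 8.124 m.

8.12 m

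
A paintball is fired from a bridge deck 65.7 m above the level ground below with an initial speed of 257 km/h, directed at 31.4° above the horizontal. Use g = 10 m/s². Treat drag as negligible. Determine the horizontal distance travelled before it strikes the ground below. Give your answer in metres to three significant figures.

543 m

Convert: 257 km/h = 257/3.6 = 71.39 m/s.
vₓ = 71.39 cos 31.4° = 60.93 m/s; v_y0 = 71.39 sin 31.4° = 37.19 m/s.
The projectile lands when y = 65.7 + (37.19) t − ½·10.0·t² = 0. Positive root: t = (37.19 + √(37.19² + 2·10.0·65.7)) / 10.0 = (37.19 + 51.94) / 10.0 = 8.913 s.
Horizontal distance: R = vₓ t = 60.93 × 8.913 = 543.1 m.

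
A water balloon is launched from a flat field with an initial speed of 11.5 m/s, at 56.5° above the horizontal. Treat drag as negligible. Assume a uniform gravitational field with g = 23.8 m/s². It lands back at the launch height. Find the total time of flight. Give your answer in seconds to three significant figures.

Resolve: vₓ = 11.50 cos 56.5° = 6.347 m/s and v_y0 = 11.50 sin 56.5° = 9.590 m/s.
Landing at launch height ⇒ T = 2 v_y0 / g = 2 × 9.590 / 23.8 = 0.8059 s.

0.806 s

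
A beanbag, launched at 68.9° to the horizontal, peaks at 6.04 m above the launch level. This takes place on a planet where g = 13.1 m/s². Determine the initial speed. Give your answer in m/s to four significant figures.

13.48 m/s

At the peak v_y = 0, so v_y0 = √(2gH) = √(2 × 13.1 × 6.04) = 12.58 m/s.
v_y0 = v₀ sin θ ⇒ v₀ = 12.58 / sin 68.9° = 13.48 m/s.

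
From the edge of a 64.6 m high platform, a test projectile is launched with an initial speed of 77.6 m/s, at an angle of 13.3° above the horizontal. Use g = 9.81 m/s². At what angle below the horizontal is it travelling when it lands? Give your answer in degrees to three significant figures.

27.8°

Components: vₓ = 77.60 cos 13.3° = 75.52 m/s, v_y0 = 77.60 sin 13.3° = 17.85 m/s.
With up positive and y = 0 at the ground: y(t) = 64.6 + (17.85) t − 4.905 t². Setting y = 0 and taking the positive root: t = [17.85 + √(17.85² + 2·9.81·64.6)] / 9.81 = (17.85 + 39.83) / 9.81 = 5.880 s.
At impact: v_y = v_y0 − g t = −39.83 m/s; vₓ = 75.52 m/s.
Angle below horizontal: arctan(|v_y|/vₓ) = arctan(39.83/75.52) = 27.81°.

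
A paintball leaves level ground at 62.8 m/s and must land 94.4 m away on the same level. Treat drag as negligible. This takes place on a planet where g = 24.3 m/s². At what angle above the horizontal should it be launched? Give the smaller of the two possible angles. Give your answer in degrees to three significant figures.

R = v₀² sin 2θ / g gives sin 2θ = gR/v₀² = 24.3·94.4/62.8² = 0.5816.
2θ = 35.57° or 180° − 35.57° = 144.4°, so θ = 17.78° or 72.22°.
The smaller angle is 17.78°.

17.8°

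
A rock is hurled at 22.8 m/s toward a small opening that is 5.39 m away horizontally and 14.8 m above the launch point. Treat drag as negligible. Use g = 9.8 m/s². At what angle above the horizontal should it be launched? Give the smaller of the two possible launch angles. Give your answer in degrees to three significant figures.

73.5°

Trajectory: y = x tanθ − g x² (1 + tan²θ)/(2v₀²). With x = 5.39, y = 14.8, v₀ = 22.8, g = 9.80:
0.2738 tan²θ − 5.39 tanθ + (15.07) = 0.
tanθ = [5.39 ± √(5.39² − 4 × 0.2738 × (15.07))] / (2 × 0.2738) = (5.39 ± 3.541) / 0.5477, giving tanθ = 3.376 or 16.31.
θ = 73.50° or 86.49°; the smaller is 73.50°.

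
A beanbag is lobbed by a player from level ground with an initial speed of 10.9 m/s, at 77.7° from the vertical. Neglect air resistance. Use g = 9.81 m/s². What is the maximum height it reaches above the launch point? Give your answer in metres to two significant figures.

0.27 m

Horizontal component vₓ = 10.90 sin 77.7° = 10.65 m/s; vertical v_y0 = 10.90 cos 77.7° = 2.322 m/s.
Maximum height: H = v_y0² / (2g) = 2.322² / (2 × 9.81) = 0.2748 m.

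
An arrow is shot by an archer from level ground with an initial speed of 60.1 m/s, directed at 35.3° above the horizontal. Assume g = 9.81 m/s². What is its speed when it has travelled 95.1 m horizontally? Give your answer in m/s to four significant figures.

51.50 m/s

Horizontal component vₓ = 60.10 cos 35.3° = 49.05 m/s; vertical v_y0 = 60.10 sin 35.3° = 34.73 m/s.
At x = 95.1 m, t = x/vₓ = 95.1/49.05 = 1.939 s.
Vertical velocity there: v_y = v_y0 − g t = 34.73 − 9.81 × 1.939 = 15.71 m/s.
Speed: √(vₓ² + v_y²) = √(49.05² + 15.71²) = 51.50 m/s.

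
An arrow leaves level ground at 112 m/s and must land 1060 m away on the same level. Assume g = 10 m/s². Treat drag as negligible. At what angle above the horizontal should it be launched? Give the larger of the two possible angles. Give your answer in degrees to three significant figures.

R = v₀² sin 2θ / g gives sin 2θ = gR/v₀² = 10.0·1060/112² = 0.8450.
2θ = 57.67° or 180° − 57.67° = 122.3°, so θ = 28.84° or 61.16°.
The larger angle is 61.16°.

61.2°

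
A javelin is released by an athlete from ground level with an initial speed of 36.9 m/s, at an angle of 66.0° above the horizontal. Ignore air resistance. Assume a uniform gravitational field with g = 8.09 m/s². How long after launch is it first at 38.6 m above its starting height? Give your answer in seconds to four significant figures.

Components: vₓ = 36.90 cos 66.0° = 15.01 m/s, v_y0 = 36.90 sin 66.0° = 33.71 m/s.
Height y(t) = 33.71 t − 4.045 t² = 38.6 gives 4.045 t² − 33.71 t + 38.6 = 0.
t = [33.71 ± √(33.71² − 2·8.09·38.6)] / 8.09 = (33.71 ± 22.62) / 8.09, so t = 1.370 s or t = 6.963 s.
The first (ascending) time is 1.370 s.

1.370 s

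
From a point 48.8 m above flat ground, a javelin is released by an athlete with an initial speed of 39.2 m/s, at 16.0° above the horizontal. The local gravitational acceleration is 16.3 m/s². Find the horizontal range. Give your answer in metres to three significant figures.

Resolve: vₓ = 39.20 cos 16.0° = 37.68 m/s and v_y0 = 39.20 sin 16.0° = 10.80 m/s.
Vertical motion (up positive, ground at y = 0): 8.150 t² − (10.80) t − 48.8 = 0, so t = (10.80 + √(10.80² + 2·16.3·48.8)) / 16.3 = (10.80 + 41.32) / 16.3 = 3.198 s.
Horizontal distance: R = vₓ t = 37.68 × 3.198 = 120.5 m.

121 m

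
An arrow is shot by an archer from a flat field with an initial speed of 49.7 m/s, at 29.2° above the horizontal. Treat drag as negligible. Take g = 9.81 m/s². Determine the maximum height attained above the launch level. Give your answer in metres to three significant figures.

30.0 m

vₓ = 49.70 cos 29.2° = 43.38 m/s; v_y0 = 49.70 sin 29.2° = 24.25 m/s.
Maximum height: H = v_y0² / (2g) = 24.25² / (2 × 9.81) = 29.96 m.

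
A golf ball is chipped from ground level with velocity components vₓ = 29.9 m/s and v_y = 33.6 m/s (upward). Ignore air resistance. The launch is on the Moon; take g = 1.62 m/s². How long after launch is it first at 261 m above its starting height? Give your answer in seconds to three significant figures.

10.4 s

Height y(t) = 33.60 t − 0.8100 t² = 261 gives 0.8100 t² − 33.60 t + 261 = 0.
Quadratic formula: t = (33.60 ± √283.32) / 1.62 = (33.60 ± 16.83) / 1.62 → t = 10.35 s or 31.13 s.
The first (ascending) time is 10.35 s.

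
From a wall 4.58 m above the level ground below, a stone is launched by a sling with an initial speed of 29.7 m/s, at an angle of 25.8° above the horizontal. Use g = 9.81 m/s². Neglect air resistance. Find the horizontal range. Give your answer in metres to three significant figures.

78.9 m

Components: vₓ = 29.70 cos 25.8° = 26.74 m/s, v_y0 = 29.70 sin 25.8° = 12.93 m/s.
The projectile lands when y = 4.58 + (12.93) t − ½·9.81·t² = 0. Positive root: t = (12.93 + √(12.93² + 2·9.81·4.58)) / 9.81 = (12.93 + 16.03) / 9.81 = 2.952 s.
Horizontal distance: R = vₓ t = 26.74 × 2.952 = 78.93 m.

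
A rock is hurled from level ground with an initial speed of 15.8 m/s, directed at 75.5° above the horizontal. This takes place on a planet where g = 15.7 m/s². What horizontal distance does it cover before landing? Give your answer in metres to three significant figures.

7.71 m

Components: vₓ = 15.80 cos 75.5° = 3.956 m/s, v_y0 = 15.80 sin 75.5° = 15.30 m/s.
Time aloft: T = 2 v_y0 / g = 2 × 15.30 / 15.7 = 1.949 s.
Range: R = vₓ T = 3.956 × 1.949 = 7.709 m.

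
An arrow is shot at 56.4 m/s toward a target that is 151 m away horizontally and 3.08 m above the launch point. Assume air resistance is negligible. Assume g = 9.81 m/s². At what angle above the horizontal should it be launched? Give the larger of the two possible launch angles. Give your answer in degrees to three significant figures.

Trajectory: y = x tanθ − g x² (1 + tan²θ)/(2v₀²). With x = 151, y = 3.08, v₀ = 56.4, g = 9.81:
35.16 tan²θ − 151 tanθ + (38.24) = 0.
tanθ = [151 ± √(151² − 4 × 35.16 × (38.24))] / (2 × 35.16) = (151 ± 132.0) / 70.32, giving tanθ = 0.2702 or 4.025.
θ = 15.12° or 76.05°; the larger is 76.05°.

76.0°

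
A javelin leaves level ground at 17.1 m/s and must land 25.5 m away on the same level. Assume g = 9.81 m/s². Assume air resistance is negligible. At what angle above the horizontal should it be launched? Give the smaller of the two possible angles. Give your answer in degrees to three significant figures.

From R = (v₀²/g) sin 2θ: sin 2θ = 9.81 × 25.5 / 292.41 = 0.8555.
2θ = 58.81° or 180° − 58.81° = 121.2°, so θ = 29.41° or 60.59°.
The smaller angle is 29.41°.

29.4°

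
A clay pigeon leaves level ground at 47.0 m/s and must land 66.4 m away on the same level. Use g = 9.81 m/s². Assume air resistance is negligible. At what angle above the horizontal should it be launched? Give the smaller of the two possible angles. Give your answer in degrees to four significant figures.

R = v₀² sin 2θ / g gives sin 2θ = gR/v₀² = 9.81·66.4/47.0² = 0.2949.
2θ = 17.15° or 180° − 17.15° = 162.8°, so θ = 8.575° or 81.42°.
The smaller angle is 8.575°.

8.575°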